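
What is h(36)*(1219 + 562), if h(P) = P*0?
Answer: 0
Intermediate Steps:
h(P) = 0
h(36)*(1219 + 562) = 0*(1219 + 562) = 0*1781 = 0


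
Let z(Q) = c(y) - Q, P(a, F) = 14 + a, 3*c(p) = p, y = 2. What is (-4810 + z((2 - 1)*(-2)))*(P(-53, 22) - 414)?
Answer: 2177722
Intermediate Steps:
c(p) = p/3
z(Q) = ⅔ - Q (z(Q) = (⅓)*2 - Q = ⅔ - Q)
(-4810 + z((2 - 1)*(-2)))*(P(-53, 22) - 414) = (-4810 + (⅔ - (2 - 1)*(-2)))*((14 - 53) - 414) = (-4810 + (⅔ - (-2)))*(-39 - 414) = (-4810 + (⅔ - 1*(-2)))*(-453) = (-4810 + (⅔ + 2))*(-453) = (-4810 + 8/3)*(-453) = -14422/3*(-453) = 2177722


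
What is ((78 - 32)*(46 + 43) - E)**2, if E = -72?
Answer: 17355556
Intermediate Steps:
((78 - 32)*(46 + 43) - E)**2 = ((78 - 32)*(46 + 43) - 1*(-72))**2 = (46*89 + 72)**2 = (4094 + 72)**2 = 4166**2 = 17355556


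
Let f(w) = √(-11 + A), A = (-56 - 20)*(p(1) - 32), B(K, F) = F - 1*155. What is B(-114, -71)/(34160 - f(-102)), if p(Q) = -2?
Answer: -7720160/1166903027 - 226*√2573/1166903027 ≈ -0.0066258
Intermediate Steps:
B(K, F) = -155 + F (B(K, F) = F - 155 = -155 + F)
A = 2584 (A = (-56 - 20)*(-2 - 32) = -76*(-34) = 2584)
f(w) = √2573 (f(w) = √(-11 + 2584) = √2573)
B(-114, -71)/(34160 - f(-102)) = (-155 - 71)/(34160 - √2573) = -226/(34160 - √2573)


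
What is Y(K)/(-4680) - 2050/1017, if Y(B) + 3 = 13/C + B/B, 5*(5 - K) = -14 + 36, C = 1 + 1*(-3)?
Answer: -2130079/1057680 ≈ -2.0139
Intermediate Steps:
C = -2 (C = 1 - 3 = -2)
K = ⅗ (K = 5 - (-14 + 36)/5 = 5 - ⅕*22 = 5 - 22/5 = ⅗ ≈ 0.60000)
Y(B) = -17/2 (Y(B) = -3 + (13/(-2) + B/B) = -3 + (13*(-½) + 1) = -3 + (-13/2 + 1) = -3 - 11/2 = -17/2)
Y(K)/(-4680) - 2050/1017 = -17/2/(-4680) - 2050/1017 = -17/2*(-1/4680) - 2050*1/1017 = 17/9360 - 2050/1017 = -2130079/1057680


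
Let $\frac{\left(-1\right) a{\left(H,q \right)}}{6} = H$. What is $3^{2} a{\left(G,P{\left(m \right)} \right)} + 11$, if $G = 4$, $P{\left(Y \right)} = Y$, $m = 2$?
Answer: $-205$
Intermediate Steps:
$a{\left(H,q \right)} = - 6 H$
$3^{2} a{\left(G,P{\left(m \right)} \right)} + 11 = 3^{2} \left(\left(-6\right) 4\right) + 11 = 9 \left(-24\right) + 11 = -216 + 11 = -205$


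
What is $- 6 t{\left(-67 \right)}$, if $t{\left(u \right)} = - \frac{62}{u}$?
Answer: $- \frac{372}{67} \approx -5.5522$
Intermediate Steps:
$- 6 t{\left(-67 \right)} = - 6 \left(- \frac{62}{-67}\right) = - 6 \left(\left(-62\right) \left(- \frac{1}{67}\right)\right) = \left(-6\right) \frac{62}{67} = - \frac{372}{67}$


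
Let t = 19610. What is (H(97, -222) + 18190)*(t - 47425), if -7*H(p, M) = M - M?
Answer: -505954850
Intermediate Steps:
H(p, M) = 0 (H(p, M) = -(M - M)/7 = -1/7*0 = 0)
(H(97, -222) + 18190)*(t - 47425) = (0 + 18190)*(19610 - 47425) = 18190*(-27815) = -505954850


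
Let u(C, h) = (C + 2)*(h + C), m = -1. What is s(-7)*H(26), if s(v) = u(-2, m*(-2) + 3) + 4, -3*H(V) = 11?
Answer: -44/3 ≈ -14.667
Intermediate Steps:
H(V) = -11/3 (H(V) = -⅓*11 = -11/3)
u(C, h) = (2 + C)*(C + h)
s(v) = 4 (s(v) = ((-2)² + 2*(-2) + 2*(-1*(-2) + 3) - 2*(-1*(-2) + 3)) + 4 = (4 - 4 + 2*(2 + 3) - 2*(2 + 3)) + 4 = (4 - 4 + 2*5 - 2*5) + 4 = (4 - 4 + 10 - 10) + 4 = 0 + 4 = 4)
s(-7)*H(26) = 4*(-11/3) = -44/3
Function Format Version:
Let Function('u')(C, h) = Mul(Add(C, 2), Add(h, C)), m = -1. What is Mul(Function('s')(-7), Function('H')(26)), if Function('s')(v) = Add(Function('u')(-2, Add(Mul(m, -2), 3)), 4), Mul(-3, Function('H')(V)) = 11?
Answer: Rational(-44, 3) ≈ -14.667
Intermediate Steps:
Function('H')(V) = Rational(-11, 3) (Function('H')(V) = Mul(Rational(-1, 3), 11) = Rational(-11, 3))
Function('u')(C, h) = Mul(Add(2, C), Add(C, h))
Function('s')(v) = 4 (Function('s')(v) = Add(Add(Pow(-2, 2), Mul(2, -2), Mul(2, Add(Mul(-1, -2), 3)), Mul(-2, Add(Mul(-1, -2), 3))), 4) = Add(Add(4, -4, Mul(2, Add(2, 3)), Mul(-2, Add(2, 3))), 4) = Add(Add(4, -4, Mul(2, 5), Mul(-2, 5)), 4) = Add(Add(4, -4, 10, -10), 4) = Add(0, 4) = 4)
Mul(Function('s')(-7), Function('H')(26)) = Mul(4, Rational(-11, 3)) = Rational(-44, 3)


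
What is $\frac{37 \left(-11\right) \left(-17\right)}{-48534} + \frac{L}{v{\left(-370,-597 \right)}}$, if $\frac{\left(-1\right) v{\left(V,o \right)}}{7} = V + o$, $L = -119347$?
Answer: $- \frac{5839222009}{328526646} \approx -17.774$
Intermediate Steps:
$v{\left(V,o \right)} = - 7 V - 7 o$ ($v{\left(V,o \right)} = - 7 \left(V + o\right) = - 7 V - 7 o$)
$\frac{37 \left(-11\right) \left(-17\right)}{-48534} + \frac{L}{v{\left(-370,-597 \right)}} = \frac{37 \left(-11\right) \left(-17\right)}{-48534} - \frac{119347}{\left(-7\right) \left(-370\right) - -4179} = \left(-407\right) \left(-17\right) \left(- \frac{1}{48534}\right) - \frac{119347}{2590 + 4179} = 6919 \left(- \frac{1}{48534}\right) - \frac{119347}{6769} = - \frac{6919}{48534} - \frac{119347}{6769} = - \frac{5839222009}{328526646}$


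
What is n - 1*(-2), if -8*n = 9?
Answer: 7/8 ≈ 0.87500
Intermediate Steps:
n = -9/8 (n = -⅛*9 = -9/8 ≈ -1.1250)
n - 1*(-2) = -9/8 - 1*(-2) = -9/8 + 2 = 7/8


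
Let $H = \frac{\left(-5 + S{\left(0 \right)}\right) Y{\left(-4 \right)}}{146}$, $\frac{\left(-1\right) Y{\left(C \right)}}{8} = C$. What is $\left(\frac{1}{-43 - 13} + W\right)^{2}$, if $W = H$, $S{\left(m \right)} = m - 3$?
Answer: $\frac{52432081}{16711744} \approx 3.1374$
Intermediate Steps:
$Y{\left(C \right)} = - 8 C$
$S{\left(m \right)} = -3 + m$ ($S{\left(m \right)} = m - 3 = -3 + m$)
$H = - \frac{128}{73}$ ($H = \frac{\left(-5 + \left(-3 + 0\right)\right) \left(\left(-8\right) \left(-4\right)\right)}{146} = \left(-5 - 3\right) 32 \cdot \frac{1}{146} = \left(-8\right) 32 \cdot \frac{1}{146} = \left(-256\right) \frac{1}{146} = - \frac{128}{73} \approx -1.7534$)
$W = - \frac{128}{73} \approx -1.7534$
$\left(\frac{1}{-43 - 13} + W\right)^{2} = \left(\frac{1}{-43 - 13} - \frac{128}{73}\right)^{2} = \left(\frac{1}{-56} - \frac{128}{73}\right)^{2} = \left(- \frac{1}{56} - \frac{128}{73}\right)^{2} = \left(- \frac{7241}{4088}\right)^{2} = \frac{52432081}{16711744}$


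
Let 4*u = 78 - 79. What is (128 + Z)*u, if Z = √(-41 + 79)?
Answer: -32 - √38/4 ≈ -33.541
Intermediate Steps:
Z = √38 ≈ 6.1644
u = -¼ (u = (78 - 79)/4 = (¼)*(-1) = -¼ ≈ -0.25000)
(128 + Z)*u = (128 + √38)*(-¼) = -32 - √38/4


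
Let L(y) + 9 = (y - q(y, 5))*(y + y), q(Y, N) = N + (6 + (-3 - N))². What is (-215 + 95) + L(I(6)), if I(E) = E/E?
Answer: -145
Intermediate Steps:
I(E) = 1
q(Y, N) = N + (3 - N)²
L(y) = -9 + 2*y*(-9 + y) (L(y) = -9 + (y - (5 + (-3 + 5)²))*(y + y) = -9 + (y - (5 + 2²))*(2*y) = -9 + (y - (5 + 4))*(2*y) = -9 + (y - 1*9)*(2*y) = -9 + (y - 9)*(2*y) = -9 + (-9 + y)*(2*y) = -9 + 2*y*(-9 + y))
(-215 + 95) + L(I(6)) = (-215 + 95) + (-9 - 18*1 + 2*1²) = -120 + (-9 - 18 + 2*1) = -120 + (-9 - 18 + 2) = -120 - 25 = -145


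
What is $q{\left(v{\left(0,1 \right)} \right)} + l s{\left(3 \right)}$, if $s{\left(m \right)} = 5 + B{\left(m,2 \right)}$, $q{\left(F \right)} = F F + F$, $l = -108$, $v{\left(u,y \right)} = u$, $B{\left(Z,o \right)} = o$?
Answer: $-756$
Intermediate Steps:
$q{\left(F \right)} = F + F^{2}$ ($q{\left(F \right)} = F^{2} + F = F + F^{2}$)
$s{\left(m \right)} = 7$ ($s{\left(m \right)} = 5 + 2 = 7$)
$q{\left(v{\left(0,1 \right)} \right)} + l s{\left(3 \right)} = 0 \left(1 + 0\right) - 756 = 0 \cdot 1 - 756 = 0 - 756 = -756$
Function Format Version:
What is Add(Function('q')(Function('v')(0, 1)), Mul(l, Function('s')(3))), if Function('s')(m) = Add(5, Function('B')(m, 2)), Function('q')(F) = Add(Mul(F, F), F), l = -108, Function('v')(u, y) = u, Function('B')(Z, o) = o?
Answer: -756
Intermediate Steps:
Function('q')(F) = Add(F, Pow(F, 2)) (Function('q')(F) = Add(Pow(F, 2), F) = Add(F, Pow(F, 2)))
Function('s')(m) = 7 (Function('s')(m) = Add(5, 2) = 7)
Add(Function('q')(Function('v')(0, 1)), Mul(l, Function('s')(3))) = Add(Mul(0, Add(1, 0)), Mul(-108, 7)) = Add(Mul(0, 1), -756) = Add(0, -756) = -756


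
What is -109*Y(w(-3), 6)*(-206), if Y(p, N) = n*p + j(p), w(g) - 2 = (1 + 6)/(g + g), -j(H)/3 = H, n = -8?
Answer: -617485/3 ≈ -2.0583e+5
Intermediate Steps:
j(H) = -3*H
w(g) = 2 + 7/(2*g) (w(g) = 2 + (1 + 6)/(g + g) = 2 + 7/((2*g)) = 2 + 7*(1/(2*g)) = 2 + 7/(2*g))
Y(p, N) = -11*p (Y(p, N) = -8*p - 3*p = -11*p)
-109*Y(w(-3), 6)*(-206) = -(-1199)*(2 + (7/2)/(-3))*(-206) = -(-1199)*(2 + (7/2)*(-1/3))*(-206) = -(-1199)*(2 - 7/6)*(-206) = -(-1199)*5/6*(-206) = -109*(-55/6)*(-206) = (5995/6)*(-206) = -617485/3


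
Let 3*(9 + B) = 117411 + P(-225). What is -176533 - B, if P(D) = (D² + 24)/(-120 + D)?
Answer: -74386162/345 ≈ -2.1561e+5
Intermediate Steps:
P(D) = (24 + D²)/(-120 + D)
B = 13482277/345 (B = -9 + (117411 + (24 + (-225)²)/(-120 - 225))/3 = -9 + (117411 + (24 + 50625)/(-345))/3 = -9 + (117411 - 1/345*50649)/3 = -9 + (117411 - 16883/115)/3 = -9 + (⅓)*(13485382/115) = -9 + 13485382/345 = 13482277/345 ≈ 39079.)
-176533 - B = -176533 - 1*13482277/345 = -176533 - 13482277/345 = -74386162/345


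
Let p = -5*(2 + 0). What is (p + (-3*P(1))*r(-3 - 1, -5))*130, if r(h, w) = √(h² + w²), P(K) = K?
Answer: -1300 - 390*√41 ≈ -3797.2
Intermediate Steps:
p = -10 (p = -5*2 = -10)
(p + (-3*P(1))*r(-3 - 1, -5))*130 = (-10 + (-3*1)*√((-3 - 1)² + (-5)²))*130 = (-10 - 3*√((-4)² + 25))*130 = (-10 - 3*√(16 + 25))*130 = (-10 - 3*√41)*130 = -1300 - 390*√41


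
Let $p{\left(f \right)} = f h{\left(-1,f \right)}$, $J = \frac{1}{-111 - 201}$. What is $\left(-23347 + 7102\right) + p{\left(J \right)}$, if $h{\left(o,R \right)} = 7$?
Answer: $- \frac{5068447}{312} \approx -16245.0$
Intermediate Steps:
$J = - \frac{1}{312}$ ($J = \frac{1}{-312} = - \frac{1}{312} \approx -0.0032051$)
$p{\left(f \right)} = 7 f$ ($p{\left(f \right)} = f 7 = 7 f$)
$\left(-23347 + 7102\right) + p{\left(J \right)} = \left(-23347 + 7102\right) + 7 \left(- \frac{1}{312}\right) = -16245 - \frac{7}{312} = - \frac{5068447}{312}$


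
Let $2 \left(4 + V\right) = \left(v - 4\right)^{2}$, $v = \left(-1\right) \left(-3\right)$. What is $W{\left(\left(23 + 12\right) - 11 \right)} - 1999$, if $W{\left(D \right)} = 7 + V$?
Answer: $- \frac{3991}{2} \approx -1995.5$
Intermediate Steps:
$v = 3$
$V = - \frac{7}{2}$ ($V = -4 + \frac{\left(3 - 4\right)^{2}}{2} = -4 + \frac{\left(-1\right)^{2}}{2} = -4 + \frac{1}{2} \cdot 1 = -4 + \frac{1}{2} = - \frac{7}{2} \approx -3.5$)
$W{\left(D \right)} = \frac{7}{2}$ ($W{\left(D \right)} = 7 - \frac{7}{2} = \frac{7}{2}$)
$W{\left(\left(23 + 12\right) - 11 \right)} - 1999 = \frac{7}{2} - 1999 = - \frac{3991}{2}$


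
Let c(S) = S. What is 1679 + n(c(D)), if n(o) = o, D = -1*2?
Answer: 1677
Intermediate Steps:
D = -2
1679 + n(c(D)) = 1679 - 2 = 1677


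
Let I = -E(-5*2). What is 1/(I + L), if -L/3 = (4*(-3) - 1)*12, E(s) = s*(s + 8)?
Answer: 1/448 ≈ 0.0022321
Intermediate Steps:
E(s) = s*(8 + s)
I = -20 (I = -(-5*2)*(8 - 5*2) = -(-10)*(8 - 10) = -(-10)*(-2) = -1*20 = -20)
L = 468 (L = -3*(4*(-3) - 1)*12 = -3*(-12 - 1)*12 = -(-39)*12 = -3*(-156) = 468)
1/(I + L) = 1/(-20 + 468) = 1/448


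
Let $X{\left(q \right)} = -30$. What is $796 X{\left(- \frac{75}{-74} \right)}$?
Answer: $-23880$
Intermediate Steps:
$796 X{\left(- \frac{75}{-74} \right)} = 796 \left(-30\right) = -23880$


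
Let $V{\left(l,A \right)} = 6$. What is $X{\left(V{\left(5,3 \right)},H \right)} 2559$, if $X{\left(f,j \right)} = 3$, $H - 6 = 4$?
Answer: $7677$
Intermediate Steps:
$H = 10$ ($H = 6 + 4 = 10$)
$X{\left(V{\left(5,3 \right)},H \right)} 2559 = 3 \cdot 2559 = 7677$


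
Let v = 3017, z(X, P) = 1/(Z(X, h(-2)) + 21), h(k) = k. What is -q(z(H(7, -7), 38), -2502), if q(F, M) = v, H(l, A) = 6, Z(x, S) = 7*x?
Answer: -3017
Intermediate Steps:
z(X, P) = 1/(21 + 7*X) (z(X, P) = 1/(7*X + 21) = 1/(21 + 7*X))
q(F, M) = 3017
-q(z(H(7, -7), 38), -2502) = -1*3017 = -3017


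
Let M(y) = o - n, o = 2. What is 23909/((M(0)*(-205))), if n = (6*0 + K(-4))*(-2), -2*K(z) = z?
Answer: -23909/1230 ≈ -19.438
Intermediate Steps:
K(z) = -z/2
n = -4 (n = (6*0 - 1/2*(-4))*(-2) = (0 + 2)*(-2) = 2*(-2) = -4)
M(y) = 6 (M(y) = 2 - 1*(-4) = 2 + 4 = 6)
23909/((M(0)*(-205))) = 23909/((6*(-205))) = 23909/(-1230) = 23909*(-1/1230) = -23909/1230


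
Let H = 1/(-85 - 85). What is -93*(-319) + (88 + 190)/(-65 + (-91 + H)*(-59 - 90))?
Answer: 68059972303/2294129 ≈ 29667.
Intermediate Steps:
H = -1/170 (H = 1/(-170) = -1/170 ≈ -0.0058824)
-93*(-319) + (88 + 190)/(-65 + (-91 + H)*(-59 - 90)) = -93*(-319) + (88 + 190)/(-65 + (-91 - 1/170)*(-59 - 90)) = 29667 + 278/(-65 - 15471/170*(-149)) = 29667 + 278/(-65 + 2305179/170) = 29667 + 278/(2294129/170) = 29667 + 278*(170/2294129) = 29667 + 47260/2294129 = 68059972303/2294129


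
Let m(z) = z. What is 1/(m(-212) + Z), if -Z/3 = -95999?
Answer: 1/287785 ≈ 3.4748e-6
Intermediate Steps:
Z = 287997 (Z = -3*(-95999) = 287997)
1/(m(-212) + Z) = 1/(-212 + 287997) = 1/287785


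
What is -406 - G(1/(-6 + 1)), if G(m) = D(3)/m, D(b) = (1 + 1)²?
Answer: -386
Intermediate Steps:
D(b) = 4 (D(b) = 2² = 4)
G(m) = 4/m
-406 - G(1/(-6 + 1)) = -406 - 4/(1/(-6 + 1)) = -406 - 4/(1/(-5)) = -406 - 4/(-⅕) = -406 - 4*(-5) = -406 - 1*(-20) = -406 + 20 = -386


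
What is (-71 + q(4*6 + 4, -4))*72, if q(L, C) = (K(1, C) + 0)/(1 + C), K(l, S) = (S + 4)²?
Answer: -5112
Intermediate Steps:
K(l, S) = (4 + S)²
q(L, C) = (4 + C)²/(1 + C) (q(L, C) = ((4 + C)² + 0)/(1 + C) = (4 + C)²/(1 + C))
(-71 + q(4*6 + 4, -4))*72 = (-71 + (4 - 4)²/(1 - 4))*72 = (-71 + 0²/(-3))*72 = (-71 - ⅓*0)*72 = (-71 + 0)*72 = -71*72 = -5112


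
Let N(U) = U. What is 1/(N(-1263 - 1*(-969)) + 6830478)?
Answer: 1/6830184 ≈ 1.4641e-7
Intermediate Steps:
1/(N(-1263 - 1*(-969)) + 6830478) = 1/((-1263 - 1*(-969)) + 6830478) = 1/((-1263 + 969) + 6830478) = 1/(-294 + 6830478) = 1/6830184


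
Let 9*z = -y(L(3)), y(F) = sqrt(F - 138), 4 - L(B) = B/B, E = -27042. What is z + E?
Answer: -27042 - I*sqrt(15)/3 ≈ -27042.0 - 1.291*I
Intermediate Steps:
L(B) = 3 (L(B) = 4 - B/B = 4 - 1*1 = 4 - 1 = 3)
y(F) = sqrt(-138 + F)
z = -I*sqrt(15)/3 (z = (-sqrt(-138 + 3))/9 = (-sqrt(-135))/9 = (-3*I*sqrt(15))/9 = -I*sqrt(15)/3 ≈ -1.291*I)
z + E = -I*sqrt(15)/3 - 27042 = -27042 - I*sqrt(15)/3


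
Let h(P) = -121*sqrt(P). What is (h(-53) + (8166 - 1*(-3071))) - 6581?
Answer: 4656 - 121*I*sqrt(53) ≈ 4656.0 - 880.89*I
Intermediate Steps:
(h(-53) + (8166 - 1*(-3071))) - 6581 = (-121*I*sqrt(53) + (8166 - 1*(-3071))) - 6581 = (-121*I*sqrt(53) + (8166 + 3071)) - 6581 = (-121*I*sqrt(53) + 11237) - 6581 = (11237 - 121*I*sqrt(53)) - 6581 = 4656 - 121*I*sqrt(53)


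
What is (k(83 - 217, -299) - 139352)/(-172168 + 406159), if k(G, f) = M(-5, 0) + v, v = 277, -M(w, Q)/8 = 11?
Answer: -139163/233991 ≈ -0.59474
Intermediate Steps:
M(w, Q) = -88 (M(w, Q) = -8*11 = -88)
k(G, f) = 189 (k(G, f) = -88 + 277 = 189)
(k(83 - 217, -299) - 139352)/(-172168 + 406159) = (189 - 139352)/(-172168 + 406159) = -139163/233991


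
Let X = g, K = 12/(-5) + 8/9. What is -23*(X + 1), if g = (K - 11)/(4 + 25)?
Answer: -17066/1305 ≈ -13.077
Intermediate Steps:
K = -68/45 (K = 12*(-1/5) + 8*(1/9) = -12/5 + 8/9 = -68/45 ≈ -1.5111)
g = -563/1305 (g = (-68/45 - 11)/(4 + 25) = -563/45/29 = -563/45*1/29 = -563/1305 ≈ -0.43142)
X = -563/1305 ≈ -0.43142
-23*(X + 1) = -23*(-563/1305 + 1) = -23*742/1305 = -17066/1305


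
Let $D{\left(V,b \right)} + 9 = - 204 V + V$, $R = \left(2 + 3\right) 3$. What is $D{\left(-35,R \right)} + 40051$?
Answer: $47147$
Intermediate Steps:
$R = 15$ ($R = 5 \cdot 3 = 15$)
$D{\left(V,b \right)} = -9 - 203 V$ ($D{\left(V,b \right)} = -9 + \left(- 204 V + V\right) = -9 - 203 V$)
$D{\left(-35,R \right)} + 40051 = \left(-9 - -7105\right) + 40051 = \left(-9 + 7105\right) + 40051 = 7096 + 40051 = 47147$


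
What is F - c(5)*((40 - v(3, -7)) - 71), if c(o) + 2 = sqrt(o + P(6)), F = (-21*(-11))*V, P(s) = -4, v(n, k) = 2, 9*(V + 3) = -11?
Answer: -3025/3 ≈ -1008.3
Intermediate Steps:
V = -38/9 (V = -3 + (1/9)*(-11) = -3 - 11/9 = -38/9 ≈ -4.2222)
F = -2926/3 (F = -21*(-11)*(-38/9) = 231*(-38/9) = -2926/3 ≈ -975.33)
c(o) = -2 + sqrt(-4 + o) (c(o) = -2 + sqrt(o - 4) = -2 + sqrt(-4 + o))
F - c(5)*((40 - v(3, -7)) - 71) = -2926/3 - (-2 + sqrt(-4 + 5))*((40 - 1*2) - 71) = -2926/3 - (-2 + sqrt(1))*((40 - 2) - 71) = -2926/3 - (-2 + 1)*(38 - 71) = -2926/3 - (-1)*(-33) = -2926/3 - 1*33 = -2926/3 - 33 = -3025/3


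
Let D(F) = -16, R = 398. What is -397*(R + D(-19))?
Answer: -151654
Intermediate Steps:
-397*(R + D(-19)) = -397*(398 - 16) = -397*382 = -151654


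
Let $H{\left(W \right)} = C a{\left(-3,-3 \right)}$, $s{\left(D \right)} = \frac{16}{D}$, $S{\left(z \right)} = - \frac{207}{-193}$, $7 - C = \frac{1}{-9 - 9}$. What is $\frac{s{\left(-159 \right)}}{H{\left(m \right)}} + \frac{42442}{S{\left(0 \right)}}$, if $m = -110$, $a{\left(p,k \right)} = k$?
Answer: $\frac{55135687310}{1393317} \approx 39572.0$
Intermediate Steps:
$C = \frac{127}{18}$ ($C = 7 - \frac{1}{-9 - 9} = 7 - \frac{1}{-18} = 7 - - \frac{1}{18} = 7 + \frac{1}{18} = \frac{127}{18} \approx 7.0556$)
$S{\left(z \right)} = \frac{207}{193}$ ($S{\left(z \right)} = \left(-207\right) \left(- \frac{1}{193}\right) = \frac{207}{193}$)
$H{\left(W \right)} = - \frac{127}{6}$ ($H{\left(W \right)} = \frac{127}{18} \left(-3\right) = - \frac{127}{6}$)
$\frac{s{\left(-159 \right)}}{H{\left(m \right)}} + \frac{42442}{S{\left(0 \right)}} = \frac{16 \frac{1}{-159}}{- \frac{127}{6}} + \frac{42442}{\frac{207}{193}} = 16 \left(- \frac{1}{159}\right) \left(- \frac{6}{127}\right) + 42442 \cdot \frac{193}{207} = \left(- \frac{16}{159}\right) \left(- \frac{6}{127}\right) + \frac{8191306}{207} = \frac{32}{6731} + \frac{8191306}{207} = \frac{55135687310}{1393317}$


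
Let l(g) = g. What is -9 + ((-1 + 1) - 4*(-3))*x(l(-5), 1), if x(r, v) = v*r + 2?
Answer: -45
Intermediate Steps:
x(r, v) = 2 + r*v (x(r, v) = r*v + 2 = 2 + r*v)
-9 + ((-1 + 1) - 4*(-3))*x(l(-5), 1) = -9 + ((-1 + 1) - 4*(-3))*(2 - 5*1) = -9 + (0 + 12)*(2 - 5) = -9 + 12*(-3) = -9 - 36 = -45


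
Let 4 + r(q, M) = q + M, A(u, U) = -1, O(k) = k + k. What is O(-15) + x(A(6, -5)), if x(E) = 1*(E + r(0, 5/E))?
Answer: -40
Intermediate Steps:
O(k) = 2*k
r(q, M) = -4 + M + q (r(q, M) = -4 + (q + M) = -4 + (M + q) = -4 + M + q)
x(E) = -4 + E + 5/E (x(E) = 1*(E + (-4 + 5/E + 0)) = 1*(E + (-4 + 5/E)) = 1*(-4 + E + 5/E) = -4 + E + 5/E)
O(-15) + x(A(6, -5)) = 2*(-15) + (-4 - 1 + 5/(-1)) = -30 + (-4 - 1 + 5*(-1)) = -30 + (-4 - 1 - 5) = -30 - 10 = -40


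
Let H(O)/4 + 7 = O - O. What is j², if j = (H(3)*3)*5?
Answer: 176400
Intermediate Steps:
H(O) = -28 (H(O) = -28 + 4*(O - O) = -28 + 4*0 = -28 + 0 = -28)
j = -420 (j = -28*3*5 = -84*5 = -420)
j² = (-420)² = 176400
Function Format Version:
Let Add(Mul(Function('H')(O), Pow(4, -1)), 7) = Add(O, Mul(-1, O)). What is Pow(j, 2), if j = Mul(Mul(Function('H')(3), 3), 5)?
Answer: 176400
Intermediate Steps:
Function('H')(O) = -28 (Function('H')(O) = Add(-28, Mul(4, Add(O, Mul(-1, O)))) = Add(-28, Mul(4, 0)) = Add(-28, 0) = -28)
j = -420 (j = Mul(Mul(-28, 3), 5) = Mul(-84, 5) = -420)
Pow(j, 2) = Pow(-420, 2) = 176400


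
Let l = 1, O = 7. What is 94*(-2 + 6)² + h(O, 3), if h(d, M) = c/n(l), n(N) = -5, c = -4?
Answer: 7524/5 ≈ 1504.8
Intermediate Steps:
h(d, M) = ⅘ (h(d, M) = -4/(-5) = -4*(-⅕) = ⅘)
94*(-2 + 6)² + h(O, 3) = 94*(-2 + 6)² + ⅘ = 94*4² + ⅘ = 94*16 + ⅘ = 1504 + ⅘ = 7524/5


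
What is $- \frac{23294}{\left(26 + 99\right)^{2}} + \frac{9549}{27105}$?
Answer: $- \frac{32145383}{28234375} \approx -1.1385$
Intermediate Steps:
$- \frac{23294}{\left(26 + 99\right)^{2}} + \frac{9549}{27105} = - \frac{23294}{125^{2}} + 9549 \cdot \frac{1}{27105} = - \frac{23294}{15625} + \frac{3183}{9035} = - \frac{32145383}{28234375}$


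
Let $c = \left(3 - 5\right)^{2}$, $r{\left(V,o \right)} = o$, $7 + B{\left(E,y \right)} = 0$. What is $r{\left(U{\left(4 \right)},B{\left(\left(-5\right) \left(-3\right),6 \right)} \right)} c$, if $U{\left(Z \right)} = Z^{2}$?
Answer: $-28$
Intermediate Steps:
$B{\left(E,y \right)} = -7$ ($B{\left(E,y \right)} = -7 + 0 = -7$)
$c = 4$ ($c = \left(-2\right)^{2} = 4$)
$r{\left(U{\left(4 \right)},B{\left(\left(-5\right) \left(-3\right),6 \right)} \right)} c = \left(-7\right) 4 = -28$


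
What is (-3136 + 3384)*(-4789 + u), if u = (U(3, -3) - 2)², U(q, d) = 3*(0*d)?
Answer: -1186680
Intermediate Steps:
U(q, d) = 0 (U(q, d) = 3*0 = 0)
u = 4 (u = (0 - 2)² = (-2)² = 4)
(-3136 + 3384)*(-4789 + u) = (-3136 + 3384)*(-4789 + 4) = 248*(-4785) = -1186680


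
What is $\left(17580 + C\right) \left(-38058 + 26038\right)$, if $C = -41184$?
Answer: $283720080$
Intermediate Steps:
$\left(17580 + C\right) \left(-38058 + 26038\right) = \left(17580 - 41184\right) \left(-38058 + 26038\right) = \left(-23604\right) \left(-12020\right) = 283720080$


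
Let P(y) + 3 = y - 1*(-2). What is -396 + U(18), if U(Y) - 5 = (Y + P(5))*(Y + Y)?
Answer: 401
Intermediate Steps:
P(y) = -1 + y (P(y) = -3 + (y - 1*(-2)) = -3 + (y + 2) = -3 + (2 + y) = -1 + y)
U(Y) = 5 + 2*Y*(4 + Y) (U(Y) = 5 + (Y + (-1 + 5))*(Y + Y) = 5 + (Y + 4)*(2*Y) = 5 + (4 + Y)*(2*Y) = 5 + 2*Y*(4 + Y))
-396 + U(18) = -396 + (5 + 2*18**2 + 8*18) = -396 + (5 + 2*324 + 144) = -396 + (5 + 648 + 144) = -396 + 797 = 401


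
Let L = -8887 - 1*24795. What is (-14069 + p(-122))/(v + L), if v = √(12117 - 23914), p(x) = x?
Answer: 477981262/1134488921 + 14191*I*√11797/1134488921 ≈ 0.42132 + 0.0013586*I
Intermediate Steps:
L = -33682 (L = -8887 - 24795 = -33682)
v = I*√11797 (v = √(-11797) = I*√11797 ≈ 108.61*I)
(-14069 + p(-122))/(v + L) = (-14069 - 122)/(I*√11797 - 33682) = -14191/(-33682 + I*√11797)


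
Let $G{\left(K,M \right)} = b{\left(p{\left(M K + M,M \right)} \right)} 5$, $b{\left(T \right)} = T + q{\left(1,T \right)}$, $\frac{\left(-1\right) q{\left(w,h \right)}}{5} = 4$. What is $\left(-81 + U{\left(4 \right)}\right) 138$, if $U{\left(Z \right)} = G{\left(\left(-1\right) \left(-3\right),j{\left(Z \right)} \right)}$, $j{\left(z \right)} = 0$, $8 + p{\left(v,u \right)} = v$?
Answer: $-30498$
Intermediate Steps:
$p{\left(v,u \right)} = -8 + v$
$q{\left(w,h \right)} = -20$ ($q{\left(w,h \right)} = \left(-5\right) 4 = -20$)
$b{\left(T \right)} = -20 + T$ ($b{\left(T \right)} = T - 20 = -20 + T$)
$G{\left(K,M \right)} = -140 + 5 M + 5 K M$ ($G{\left(K,M \right)} = \left(-20 - \left(8 - M - M K\right)\right) 5 = \left(-20 - \left(8 - M - K M\right)\right) 5 = \left(-20 + \left(-8 + M + K M\right)\right) 5 = \left(-28 + M + K M\right) 5 = -140 + 5 M + 5 K M$)
$U{\left(Z \right)} = -140$ ($U{\left(Z \right)} = -140 + 5 \cdot 0 \left(1 - -3\right) = -140 + 5 \cdot 0 \left(1 + 3\right) = -140 + 5 \cdot 0 \cdot 4 = -140 + 0 = -140$)
$\left(-81 + U{\left(4 \right)}\right) 138 = \left(-81 - 140\right) 138 = \left(-221\right) 138 = -30498$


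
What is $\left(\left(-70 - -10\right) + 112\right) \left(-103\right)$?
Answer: $-5356$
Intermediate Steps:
$\left(\left(-70 - -10\right) + 112\right) \left(-103\right) = \left(\left(-70 + 10\right) + 112\right) \left(-103\right) = \left(-60 + 112\right) \left(-103\right) = 52 \left(-103\right) = -5356$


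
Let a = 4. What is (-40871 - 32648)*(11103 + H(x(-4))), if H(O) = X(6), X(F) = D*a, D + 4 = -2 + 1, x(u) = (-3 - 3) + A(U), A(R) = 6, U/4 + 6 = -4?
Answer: -814811077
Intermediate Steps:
U = -40 (U = -24 + 4*(-4) = -24 - 16 = -40)
x(u) = 0 (x(u) = (-3 - 3) + 6 = -6 + 6 = 0)
D = -5 (D = -4 + (-2 + 1) = -4 - 1 = -5)
X(F) = -20 (X(F) = -5*4 = -20)
H(O) = -20
(-40871 - 32648)*(11103 + H(x(-4))) = (-40871 - 32648)*(11103 - 20) = -73519*11083 = -814811077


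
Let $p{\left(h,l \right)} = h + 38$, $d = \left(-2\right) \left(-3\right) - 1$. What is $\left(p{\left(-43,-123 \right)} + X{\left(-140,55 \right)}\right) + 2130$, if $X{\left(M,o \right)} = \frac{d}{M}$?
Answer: $\frac{59499}{28} \approx 2125.0$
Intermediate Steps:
$d = 5$ ($d = 6 - 1 = 5$)
$p{\left(h,l \right)} = 38 + h$
$X{\left(M,o \right)} = \frac{5}{M}$
$\left(p{\left(-43,-123 \right)} + X{\left(-140,55 \right)}\right) + 2130 = \left(\left(38 - 43\right) + \frac{5}{-140}\right) + 2130 = \left(-5 + 5 \left(- \frac{1}{140}\right)\right) + 2130 = \left(-5 - \frac{1}{28}\right) + 2130 = - \frac{141}{28} + 2130 = \frac{59499}{28}$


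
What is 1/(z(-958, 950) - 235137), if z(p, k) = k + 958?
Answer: -1/233229 ≈ -4.2876e-6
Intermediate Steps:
z(p, k) = 958 + k
1/(z(-958, 950) - 235137) = 1/((958 + 950) - 235137) = 1/(1908 - 235137) = 1/(-233229) = -1/233229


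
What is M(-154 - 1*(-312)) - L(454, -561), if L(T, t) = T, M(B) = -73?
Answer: -527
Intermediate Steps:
M(-154 - 1*(-312)) - L(454, -561) = -73 - 1*454 = -73 - 454 = -527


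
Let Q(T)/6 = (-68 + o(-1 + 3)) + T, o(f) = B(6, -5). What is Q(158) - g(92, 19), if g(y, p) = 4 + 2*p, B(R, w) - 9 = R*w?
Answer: 372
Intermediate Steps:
B(R, w) = 9 + R*w
o(f) = -21 (o(f) = 9 + 6*(-5) = 9 - 30 = -21)
Q(T) = -534 + 6*T (Q(T) = 6*((-68 - 21) + T) = 6*(-89 + T) = -534 + 6*T)
Q(158) - g(92, 19) = (-534 + 6*158) - (4 + 2*19) = (-534 + 948) - (4 + 38) = 414 - 1*42 = 414 - 42 = 372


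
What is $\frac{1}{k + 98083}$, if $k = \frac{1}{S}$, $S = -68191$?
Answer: $\frac{68191}{6688377852} \approx 1.0195 \cdot 10^{-5}$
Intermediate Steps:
$k = - \frac{1}{68191}$ ($k = \frac{1}{-68191} = - \frac{1}{68191} \approx -1.4665 \cdot 10^{-5}$)
$\frac{1}{k + 98083} = \frac{1}{- \frac{1}{68191} + 98083} = \frac{1}{\frac{6688377852}{68191}} = \frac{68191}{6688377852}$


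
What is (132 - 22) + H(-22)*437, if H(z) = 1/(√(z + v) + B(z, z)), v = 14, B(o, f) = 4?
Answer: 1097/6 - 437*I*√2/12 ≈ 182.83 - 51.501*I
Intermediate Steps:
H(z) = 1/(4 + √(14 + z)) (H(z) = 1/(√(z + 14) + 4) = 1/(√(14 + z) + 4) = 1/(4 + √(14 + z)))
(132 - 22) + H(-22)*437 = (132 - 22) + 437/(4 + √(14 - 22)) = 110 + 437/(4 + √(-8)) = 110 + 437/(4 + 2*I*√2)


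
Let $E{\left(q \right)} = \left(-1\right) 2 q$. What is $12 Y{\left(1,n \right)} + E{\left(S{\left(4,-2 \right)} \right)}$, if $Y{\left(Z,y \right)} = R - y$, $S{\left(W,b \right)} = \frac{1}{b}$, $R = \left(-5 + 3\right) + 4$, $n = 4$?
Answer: $-23$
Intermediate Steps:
$R = 2$ ($R = -2 + 4 = 2$)
$Y{\left(Z,y \right)} = 2 - y$
$E{\left(q \right)} = - 2 q$
$12 Y{\left(1,n \right)} + E{\left(S{\left(4,-2 \right)} \right)} = 12 \left(2 - 4\right) - \frac{2}{-2} = 12 \left(2 - 4\right) - -1 = 12 \left(-2\right) + 1 = -24 + 1 = -23$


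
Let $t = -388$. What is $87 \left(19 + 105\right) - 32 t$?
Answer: $23204$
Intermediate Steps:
$87 \left(19 + 105\right) - 32 t = 87 \left(19 + 105\right) - 32 \left(-388\right) = 87 \cdot 124 - -12416 = 10788 + 12416 = 23204$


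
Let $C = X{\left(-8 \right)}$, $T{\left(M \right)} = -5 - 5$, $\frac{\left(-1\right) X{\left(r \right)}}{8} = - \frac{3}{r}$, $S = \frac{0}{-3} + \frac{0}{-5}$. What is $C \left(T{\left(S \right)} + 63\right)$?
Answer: $-159$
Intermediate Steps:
$S = 0$ ($S = 0 \left(- \frac{1}{3}\right) + 0 \left(- \frac{1}{5}\right) = 0 + 0 = 0$)
$X{\left(r \right)} = \frac{24}{r}$ ($X{\left(r \right)} = - 8 \left(- \frac{3}{r}\right) = \frac{24}{r}$)
$T{\left(M \right)} = -10$ ($T{\left(M \right)} = -5 - 5 = -10$)
$C = -3$ ($C = \frac{24}{-8} = 24 \left(- \frac{1}{8}\right) = -3$)
$C \left(T{\left(S \right)} + 63\right) = - 3 \left(-10 + 63\right) = \left(-3\right) 53 = -159$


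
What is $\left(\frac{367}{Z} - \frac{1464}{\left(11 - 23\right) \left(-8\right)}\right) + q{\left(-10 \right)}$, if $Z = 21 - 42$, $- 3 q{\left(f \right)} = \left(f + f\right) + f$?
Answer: $- \frac{1909}{84} \approx -22.726$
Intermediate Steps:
$q{\left(f \right)} = - f$ ($q{\left(f \right)} = - \frac{\left(f + f\right) + f}{3} = - \frac{2 f + f}{3} = - \frac{3 f}{3} = - f$)
$Z = -21$ ($Z = 21 - 42 = -21$)
$\left(\frac{367}{Z} - \frac{1464}{\left(11 - 23\right) \left(-8\right)}\right) + q{\left(-10 \right)} = \left(\frac{367}{-21} - \frac{1464}{\left(11 - 23\right) \left(-8\right)}\right) - -10 = \left(367 \left(- \frac{1}{21}\right) - \frac{1464}{\left(-12\right) \left(-8\right)}\right) + 10 = \left(- \frac{367}{21} - \frac{1464}{96}\right) + 10 = \left(- \frac{367}{21} - \frac{61}{4}\right) + 10 = - \frac{2749}{84} + 10 = - \frac{1909}{84}$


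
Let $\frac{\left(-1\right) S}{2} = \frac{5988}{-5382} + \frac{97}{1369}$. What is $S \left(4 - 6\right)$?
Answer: $- \frac{5117012}{1227993} \approx -4.167$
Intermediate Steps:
$S = \frac{2558506}{1227993}$ ($S = - 2 \left(\frac{5988}{-5382} + \frac{97}{1369}\right) = - 2 \left(5988 \left(- \frac{1}{5382}\right) + 97 \cdot \frac{1}{1369}\right) = - 2 \left(- \frac{998}{897} + \frac{97}{1369}\right) = \left(-2\right) \left(- \frac{1279253}{1227993}\right) = \frac{2558506}{1227993} \approx 2.0835$)
$S \left(4 - 6\right) = \frac{2558506 \left(4 - 6\right)}{1227993} = \frac{2558506}{1227993} \left(-2\right) = - \frac{5117012}{1227993}$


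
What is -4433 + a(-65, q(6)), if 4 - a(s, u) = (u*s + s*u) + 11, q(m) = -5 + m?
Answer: -4310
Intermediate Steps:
a(s, u) = -7 - 2*s*u (a(s, u) = 4 - ((u*s + s*u) + 11) = 4 - ((s*u + s*u) + 11) = 4 - (2*s*u + 11) = 4 - (11 + 2*s*u) = 4 + (-11 - 2*s*u) = -7 - 2*s*u)
-4433 + a(-65, q(6)) = -4433 + (-7 - 2*(-65)*(-5 + 6)) = -4433 + (-7 - 2*(-65)*1) = -4433 + (-7 + 130) = -4433 + 123 = -4310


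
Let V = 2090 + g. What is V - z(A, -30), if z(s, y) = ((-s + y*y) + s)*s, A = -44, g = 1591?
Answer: 43281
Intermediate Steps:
z(s, y) = s*y² (z(s, y) = ((-s + y²) + s)*s = ((y² - s) + s)*s = y²*s = s*y²)
V = 3681 (V = 2090 + 1591 = 3681)
V - z(A, -30) = 3681 - (-44)*(-30)² = 3681 - (-44)*900 = 3681 - 1*(-39600) = 3681 + 39600 = 43281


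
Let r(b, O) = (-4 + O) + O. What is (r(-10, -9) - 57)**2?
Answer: 6241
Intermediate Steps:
r(b, O) = -4 + 2*O
(r(-10, -9) - 57)**2 = ((-4 + 2*(-9)) - 57)**2 = ((-4 - 18) - 57)**2 = (-22 - 57)**2 = (-79)**2 = 6241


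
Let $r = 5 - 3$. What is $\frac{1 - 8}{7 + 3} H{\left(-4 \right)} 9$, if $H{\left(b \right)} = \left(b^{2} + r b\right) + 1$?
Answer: $- \frac{567}{10} \approx -56.7$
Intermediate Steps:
$r = 2$
$H{\left(b \right)} = 1 + b^{2} + 2 b$ ($H{\left(b \right)} = \left(b^{2} + 2 b\right) + 1 = 1 + b^{2} + 2 b$)
$\frac{1 - 8}{7 + 3} H{\left(-4 \right)} 9 = \frac{1 - 8}{7 + 3} \left(1 + \left(-4\right)^{2} + 2 \left(-4\right)\right) 9 = - \frac{7}{10} \left(1 + 16 - 8\right) 9 = \left(-7\right) \frac{1}{10} \cdot 9 \cdot 9 = \left(- \frac{7}{10}\right) 9 \cdot 9 = \left(- \frac{63}{10}\right) 9 = - \frac{567}{10}$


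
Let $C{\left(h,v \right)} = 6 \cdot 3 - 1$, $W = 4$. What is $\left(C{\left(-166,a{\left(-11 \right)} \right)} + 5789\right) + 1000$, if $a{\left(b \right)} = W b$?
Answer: $6806$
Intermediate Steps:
$a{\left(b \right)} = 4 b$
$C{\left(h,v \right)} = 17$ ($C{\left(h,v \right)} = 18 - 1 = 17$)
$\left(C{\left(-166,a{\left(-11 \right)} \right)} + 5789\right) + 1000 = \left(17 + 5789\right) + 1000 = 5806 + 1000 = 6806$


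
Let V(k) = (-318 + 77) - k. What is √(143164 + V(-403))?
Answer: √143326 ≈ 378.58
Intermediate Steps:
V(k) = -241 - k
√(143164 + V(-403)) = √(143164 + (-241 - 1*(-403))) = √(143164 + (-241 + 403)) = √(143164 + 162) = √143326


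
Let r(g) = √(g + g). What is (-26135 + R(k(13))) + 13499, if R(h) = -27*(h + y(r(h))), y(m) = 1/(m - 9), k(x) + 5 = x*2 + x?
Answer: -175959/13 + 54*√17/13 ≈ -13518.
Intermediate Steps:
r(g) = √2*√g (r(g) = √(2*g) = √2*√g)
k(x) = -5 + 3*x (k(x) = -5 + (x*2 + x) = -5 + (2*x + x) = -5 + 3*x)
y(m) = 1/(-9 + m)
R(h) = -27*h - 27/(-9 + √2*√h) (R(h) = -27*(h + 1/(-9 + √2*√h)) = -27*h - 27/(-9 + √2*√h))
(-26135 + R(k(13))) + 13499 = (-26135 + 27*(-1 + 9*(-5 + 3*13) - √2*(-5 + 3*13)^(3/2))/(-9 + √2*√(-5 + 3*13))) + 13499 = (-26135 + 27*(-1 + 9*(-5 + 39) - √2*(-5 + 39)^(3/2))/(-9 + √2*√(-5 + 39))) + 13499 = (-26135 + 27*(-1 + 9*34 - √2*34^(3/2))/(-9 + √2*√34)) + 13499 = (-26135 + 27*(-1 + 306 - √2*34*√34)/(-9 + 2*√17)) + 13499 = (-26135 + 27*(-1 + 306 - 68*√17)/(-9 + 2*√17)) + 13499 = (-26135 + 27*(305 - 68*√17)/(-9 + 2*√17)) + 13499 = -12636 + 27*(305 - 68*√17)/(-9 + 2*√17)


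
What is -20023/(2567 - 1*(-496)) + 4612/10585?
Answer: -197816899/32421855 ≈ -6.1013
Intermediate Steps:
-20023/(2567 - 1*(-496)) + 4612/10585 = -20023/(2567 + 496) + 4612*(1/10585) = -20023/3063 + 4612/10585 = -197816899/32421855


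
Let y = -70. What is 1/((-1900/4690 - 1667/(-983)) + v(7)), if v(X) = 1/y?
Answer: 658610/840667 ≈ 0.78344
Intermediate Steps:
v(X) = -1/70 (v(X) = 1/(-70) = 1*(-1/70) = -1/70)
1/((-1900/4690 - 1667/(-983)) + v(7)) = 1/((-1900/4690 - 1667/(-983)) - 1/70) = 1/((-1900*1/4690 - 1667*(-1/983)) - 1/70) = 1/((-190/469 + 1667/983) - 1/70) = 1/(595053/461027 - 1/70) = 1/(840667/658610) = 658610/840667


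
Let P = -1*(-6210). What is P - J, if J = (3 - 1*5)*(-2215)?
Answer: 1780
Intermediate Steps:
P = 6210
J = 4430 (J = (3 - 5)*(-2215) = -2*(-2215) = 4430)
P - J = 6210 - 1*4430 = 6210 - 4430 = 1780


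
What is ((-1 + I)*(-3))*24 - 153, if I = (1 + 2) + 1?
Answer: -369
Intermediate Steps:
I = 4 (I = 3 + 1 = 4)
((-1 + I)*(-3))*24 - 153 = ((-1 + 4)*(-3))*24 - 153 = (3*(-3))*24 - 153 = -9*24 - 153 = -216 - 153 = -369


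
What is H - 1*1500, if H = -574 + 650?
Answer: -1424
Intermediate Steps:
H = 76
H - 1*1500 = 76 - 1*1500 = 76 - 1500 = -1424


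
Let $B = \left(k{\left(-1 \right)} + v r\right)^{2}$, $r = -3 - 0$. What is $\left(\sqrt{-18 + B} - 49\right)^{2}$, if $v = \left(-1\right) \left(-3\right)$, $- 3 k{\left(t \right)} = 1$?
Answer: $\frac{\left(147 - \sqrt{622}\right)^{2}}{9} \approx 1655.4$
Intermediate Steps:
$k{\left(t \right)} = - \frac{1}{3}$ ($k{\left(t \right)} = \left(- \frac{1}{3}\right) 1 = - \frac{1}{3}$)
$r = -3$ ($r = -3 + 0 = -3$)
$v = 3$
$B = \frac{784}{9}$ ($B = \left(- \frac{1}{3} + 3 \left(-3\right)\right)^{2} = \left(- \frac{1}{3} - 9\right)^{2} = \left(- \frac{28}{3}\right)^{2} = \frac{784}{9} \approx 87.111$)
$\left(\sqrt{-18 + B} - 49\right)^{2} = \left(\sqrt{-18 + \frac{784}{9}} - 49\right)^{2} = \left(\sqrt{\frac{622}{9}} - 49\right)^{2} = \left(\frac{\sqrt{622}}{3} - 49\right)^{2} = \left(-49 + \frac{\sqrt{622}}{3}\right)^{2}$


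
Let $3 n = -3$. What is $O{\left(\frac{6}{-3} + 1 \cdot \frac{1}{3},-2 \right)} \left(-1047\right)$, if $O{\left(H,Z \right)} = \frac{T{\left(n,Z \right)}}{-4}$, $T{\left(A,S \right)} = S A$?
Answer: $\frac{1047}{2} \approx 523.5$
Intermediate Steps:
$n = -1$ ($n = \frac{1}{3} \left(-3\right) = -1$)
$T{\left(A,S \right)} = A S$
$O{\left(H,Z \right)} = \frac{Z}{4}$ ($O{\left(H,Z \right)} = \frac{\left(-1\right) Z}{-4} = - Z \left(- \frac{1}{4}\right) = \frac{Z}{4}$)
$O{\left(\frac{6}{-3} + 1 \cdot \frac{1}{3},-2 \right)} \left(-1047\right) = \frac{1}{4} \left(-2\right) \left(-1047\right) = \left(- \frac{1}{2}\right) \left(-1047\right) = \frac{1047}{2}$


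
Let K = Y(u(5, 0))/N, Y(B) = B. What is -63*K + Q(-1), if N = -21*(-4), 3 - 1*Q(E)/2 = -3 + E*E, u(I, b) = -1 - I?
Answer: 29/2 ≈ 14.500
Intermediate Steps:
Q(E) = 12 - 2*E² (Q(E) = 6 - 2*(-3 + E*E) = 6 - 2*(-3 + E²) = 6 + (6 - 2*E²) = 12 - 2*E²)
N = 84
K = -1/14 (K = (-1 - 1*5)/84 = (-1 - 5)*(1/84) = -6*1/84 = -1/14 ≈ -0.071429)
-63*K + Q(-1) = -63*(-1/14) + (12 - 2*(-1)²) = 9/2 + (12 - 2*1) = 9/2 + (12 - 2) = 9/2 + 10 = 29/2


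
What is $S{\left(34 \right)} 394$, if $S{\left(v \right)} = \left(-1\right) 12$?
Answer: $-4728$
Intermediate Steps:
$S{\left(v \right)} = -12$
$S{\left(34 \right)} 394 = \left(-12\right) 394 = -4728$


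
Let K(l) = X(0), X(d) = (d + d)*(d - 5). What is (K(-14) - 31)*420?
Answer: -13020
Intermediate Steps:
X(d) = 2*d*(-5 + d) (X(d) = (2*d)*(-5 + d) = 2*d*(-5 + d))
K(l) = 0 (K(l) = 2*0*(-5 + 0) = 2*0*(-5) = 0)
(K(-14) - 31)*420 = (0 - 31)*420 = -31*420 = -13020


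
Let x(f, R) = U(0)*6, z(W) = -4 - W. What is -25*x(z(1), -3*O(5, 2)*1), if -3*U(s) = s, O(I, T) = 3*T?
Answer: 0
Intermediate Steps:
U(s) = -s/3
x(f, R) = 0 (x(f, R) = -1/3*0*6 = 0*6 = 0)
-25*x(z(1), -3*O(5, 2)*1) = -25*0 = 0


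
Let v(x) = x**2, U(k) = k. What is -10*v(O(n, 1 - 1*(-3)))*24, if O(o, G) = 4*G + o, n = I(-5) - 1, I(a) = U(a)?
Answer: -24000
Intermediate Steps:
I(a) = a
n = -6 (n = -5 - 1 = -6)
O(o, G) = o + 4*G
-10*v(O(n, 1 - 1*(-3)))*24 = -10*(-6 + 4*(1 - 1*(-3)))**2*24 = -10*(-6 + 4*(1 + 3))**2*24 = -10*(-6 + 4*4)**2*24 = -10*(-6 + 16)**2*24 = -10*10**2*24 = -10*100*24 = -1000*24 = -24000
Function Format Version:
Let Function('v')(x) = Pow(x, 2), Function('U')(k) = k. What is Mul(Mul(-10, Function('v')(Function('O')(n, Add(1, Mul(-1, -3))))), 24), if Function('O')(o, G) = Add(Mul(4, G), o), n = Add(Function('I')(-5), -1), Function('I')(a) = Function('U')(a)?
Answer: -24000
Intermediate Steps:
Function('I')(a) = a
n = -6 (n = Add(-5, -1) = -6)
Function('O')(o, G) = Add(o, Mul(4, G))
Mul(Mul(-10, Function('v')(Function('O')(n, Add(1, Mul(-1, -3))))), 24) = Mul(Mul(-10, Pow(Add(-6, Mul(4, Add(1, Mul(-1, -3)))), 2)), 24) = Mul(Mul(-10, Pow(Add(-6, Mul(4, Add(1, 3))), 2)), 24) = Mul(Mul(-10, Pow(Add(-6, Mul(4, 4)), 2)), 24) = Mul(Mul(-10, Pow(Add(-6, 16), 2)), 24) = Mul(Mul(-10, Pow(10, 2)), 24) = Mul(Mul(-10, 100), 24) = Mul(-1000, 24) = -24000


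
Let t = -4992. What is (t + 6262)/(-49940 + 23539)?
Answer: -1270/26401 ≈ -0.048104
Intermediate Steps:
(t + 6262)/(-49940 + 23539) = (-4992 + 6262)/(-49940 + 23539) = 1270/(-26401) = 1270*(-1/26401) = -1270/26401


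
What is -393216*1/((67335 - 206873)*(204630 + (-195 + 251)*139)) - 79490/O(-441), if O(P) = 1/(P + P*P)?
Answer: -114292939592093348496/7409956183 ≈ -1.5424e+10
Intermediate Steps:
O(P) = 1/(P + P²)
-393216*1/((67335 - 206873)*(204630 + (-195 + 251)*139)) - 79490/O(-441) = -393216*1/((67335 - 206873)*(204630 + (-195 + 251)*139)) - 79490/(1/((-441)*(1 - 441))) = -393216*(-1/(139538*(204630 + 56*139))) - 79490/((-1/441/(-440))) = -393216*(-1/(139538*(204630 + 7784))) - 79490/((-1/441*(-1/440))) = -393216/((-139538*212414)) - 79490/1/194040 = -393216/(-29639824732) - 79490*194040 = -393216*(-1/29639824732) - 15424239600 = 98304/7409956183 - 15424239600 = -114292939592093348496/7409956183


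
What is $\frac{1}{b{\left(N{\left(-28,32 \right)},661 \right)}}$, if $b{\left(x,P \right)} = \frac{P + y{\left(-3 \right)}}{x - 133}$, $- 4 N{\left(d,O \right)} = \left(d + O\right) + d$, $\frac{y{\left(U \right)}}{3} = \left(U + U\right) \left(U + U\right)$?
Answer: $- \frac{127}{769} \approx -0.16515$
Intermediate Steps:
$y{\left(U \right)} = 12 U^{2}$ ($y{\left(U \right)} = 3 \left(U + U\right) \left(U + U\right) = 3 \cdot 2 U 2 U = 3 \cdot 4 U^{2} = 12 U^{2}$)
$N{\left(d,O \right)} = - \frac{d}{2} - \frac{O}{4}$ ($N{\left(d,O \right)} = - \frac{\left(d + O\right) + d}{4} = - \frac{\left(O + d\right) + d}{4} = - \frac{O + 2 d}{4} = - \frac{d}{2} - \frac{O}{4}$)
$b{\left(x,P \right)} = \frac{108 + P}{-133 + x}$ ($b{\left(x,P \right)} = \frac{P + 12 \left(-3\right)^{2}}{x - 133} = \frac{P + 12 \cdot 9}{-133 + x} = \frac{P + 108}{-133 + x} = \frac{108 + P}{-133 + x}$)
$\frac{1}{b{\left(N{\left(-28,32 \right)},661 \right)}} = \frac{1}{\frac{1}{-133 - -6} \left(108 + 661\right)} = \frac{1}{\frac{1}{-133 + \left(14 - 8\right)} 769} = \frac{1}{\frac{1}{-133 + 6} \cdot 769} = \frac{1}{\frac{1}{-127} \cdot 769} = \frac{1}{\left(- \frac{1}{127}\right) 769} = \frac{1}{- \frac{769}{127}} = - \frac{127}{769}$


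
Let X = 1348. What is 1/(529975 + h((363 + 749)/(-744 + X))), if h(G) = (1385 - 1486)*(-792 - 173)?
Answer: 1/627440 ≈ 1.5938e-6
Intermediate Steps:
h(G) = 97465 (h(G) = -101*(-965) = 97465)
1/(529975 + h((363 + 749)/(-744 + X))) = 1/(529975 + 97465) = 1/627440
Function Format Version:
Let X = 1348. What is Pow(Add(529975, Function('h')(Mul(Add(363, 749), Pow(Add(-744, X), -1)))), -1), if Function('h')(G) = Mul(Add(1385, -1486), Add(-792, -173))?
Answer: Rational(1, 627440) ≈ 1.5938e-6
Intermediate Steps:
Function('h')(G) = 97465 (Function('h')(G) = Mul(-101, -965) = 97465)
Pow(Add(529975, Function('h')(Mul(Add(363, 749), Pow(Add(-744, X), -1)))), -1) = Pow(Add(529975, 97465), -1) = Pow(627440, -1) = Rational(1, 627440)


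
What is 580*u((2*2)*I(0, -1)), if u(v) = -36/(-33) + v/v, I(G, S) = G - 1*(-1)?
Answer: 13340/11 ≈ 1212.7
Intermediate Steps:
I(G, S) = 1 + G (I(G, S) = G + 1 = 1 + G)
u(v) = 23/11 (u(v) = -36*(-1/33) + 1 = 12/11 + 1 = 23/11)
580*u((2*2)*I(0, -1)) = 580*(23/11) = 13340/11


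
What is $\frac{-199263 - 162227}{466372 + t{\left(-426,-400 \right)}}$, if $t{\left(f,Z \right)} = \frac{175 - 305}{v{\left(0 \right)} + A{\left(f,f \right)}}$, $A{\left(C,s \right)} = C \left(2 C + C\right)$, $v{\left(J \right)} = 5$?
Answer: $- \frac{98403542585}{126954153473} \approx -0.77511$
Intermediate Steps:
$A{\left(C,s \right)} = 3 C^{2}$ ($A{\left(C,s \right)} = C 3 C = 3 C^{2}$)
$t{\left(f,Z \right)} = - \frac{130}{5 + 3 f^{2}}$ ($t{\left(f,Z \right)} = \frac{175 - 305}{5 + 3 f^{2}} = - \frac{130}{5 + 3 f^{2}}$)
$\frac{-199263 - 162227}{466372 + t{\left(-426,-400 \right)}} = \frac{-199263 - 162227}{466372 - \frac{130}{5 + 3 \left(-426\right)^{2}}} = - \frac{361490}{466372 - \frac{130}{5 + 3 \cdot 181476}} = - \frac{361490}{466372 - \frac{130}{5 + 544428}} = - \frac{361490}{466372 - \frac{130}{544433}} = - \frac{361490}{\frac{253908306946}{544433}} = \left(-361490\right) \frac{544433}{253908306946} = - \frac{98403542585}{126954153473}$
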